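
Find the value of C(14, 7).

C(14,7) = (14·13·12·11·10·9·8) / 7! = 17297280 / 5040 = 3432.

3432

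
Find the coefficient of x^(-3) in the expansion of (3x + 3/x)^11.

58458510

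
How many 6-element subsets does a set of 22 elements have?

C(22,6) = (22·21·20·19·18·17) / 6! = 53721360 / 720 = 74613.

74613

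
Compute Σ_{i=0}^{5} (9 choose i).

382

1 + 9 + 36 + 84 + 126 + 126 = 382.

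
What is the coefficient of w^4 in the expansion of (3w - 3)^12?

The general term is C(12,j)·(3w)^j·(-3)^(12-j); the w^4 term has j = 4.
C(12,4) = 495.
Coefficient = C(12,4) · 3^4 · (-3)^8 = 495 · 81 · 6561 = 263063295.

263063295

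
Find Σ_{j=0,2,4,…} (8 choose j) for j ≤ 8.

128

Even-j terms of row 8 sum to 2^7 = 128.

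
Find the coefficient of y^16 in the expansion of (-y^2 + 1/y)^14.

General term: C(14,j)·(-y^2)^j·(1/y)^(14-j), with y-exponent 2j − 1(14−j) = 3j − 14.
Set 3j − 14 = 16: j = 10.
C(14,10) = 1001; (-1)^10 = 1; 1^4 = 1.
Coefficient = 1001 · 1 · 1 = 1001.

1001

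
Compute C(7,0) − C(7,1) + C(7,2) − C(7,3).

The partial alternating sum Σ_{k=0}^{3} (−1)^k C(7,k) = (−1)^3 C(6,3) = -20.

-20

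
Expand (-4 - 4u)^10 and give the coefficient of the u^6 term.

220200960

The general term is C(10,j)·(-4)^j·(-4u)^(10-j); the u^6 term has j = 4.
C(10,4) = 210.
Coefficient = C(10,4) · (-4)^4 · (-4)^6 = 210 · 256 · 4096 = 220200960.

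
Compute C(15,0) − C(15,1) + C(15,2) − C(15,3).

The partial alternating sum Σ_{k=0}^{3} (−1)^k C(15,k) = (−1)^3 C(14,3) = -364.

-364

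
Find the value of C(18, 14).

3060

C(18,14) = C(18,4) by symmetry.
C(18,4) = (18·17·16·15) / 4! = 73440 / 24 = 3060.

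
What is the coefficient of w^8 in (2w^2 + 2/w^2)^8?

7168

General term: C(8,j)·(2w^2)^j·(2/w^2)^(8-j), with w-exponent 2j − 2(8−j) = 4j − 16.
Set 4j − 16 = 8: j = 6.
C(8,6) = 28; 2^6 = 64; 2^2 = 4.
Coefficient = 28 · 64 · 4 = 7168.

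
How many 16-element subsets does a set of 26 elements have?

5311735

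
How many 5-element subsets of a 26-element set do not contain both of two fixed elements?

63756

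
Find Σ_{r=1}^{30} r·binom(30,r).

16106127360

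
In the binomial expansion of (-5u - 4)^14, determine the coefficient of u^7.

The general term is C(14,j)·(-5u)^j·(-4)^(14-j); the u^7 term has j = 7.
C(14,7) = 3432.
Coefficient = C(14,7) · (-5)^7 · (-4)^7 = 3432 · (-78125) · (-16384) = 4392960000000.

4392960000000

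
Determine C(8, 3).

56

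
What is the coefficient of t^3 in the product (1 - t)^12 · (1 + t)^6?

16

Coefficient of t^3 = Σ_{j} C(12,j)·(-1)^j·C(6,3-j)·1^(3-j) for j from 0 to 3.
= 20 + (-180) + 396 + (-220) = 16.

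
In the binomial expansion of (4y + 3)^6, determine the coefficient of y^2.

19440

The general term is C(6,j)·(4y)^j·(3)^(6-j); the y^2 term has j = 2.
C(6,2) = 15.
Coefficient = C(6,2) · 4^2 · 3^4 = 15 · 16 · 81 = 19440.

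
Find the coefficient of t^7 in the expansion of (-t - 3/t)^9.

-27

General term: C(9,j)·(-t)^j·(-3/t)^(9-j), with t-exponent 1j − 1(9−j) = 2j − 9.
Set 2j − 9 = 7: j = 8.
C(9,8) = 9; (-1)^8 = 1; (-3)^1 = -3.
Coefficient = 9 · 1 · (-3) = -27.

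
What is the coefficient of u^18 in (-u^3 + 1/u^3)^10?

General term: C(10,j)·(-u^3)^j·(1/u^3)^(10-j), with u-exponent 3j − 3(10−j) = 6j − 30.
Set 6j − 30 = 18: j = 8.
C(10,8) = 45; (-1)^8 = 1; 1^2 = 1.
Coefficient = 45 · 1 · 1 = 45.

45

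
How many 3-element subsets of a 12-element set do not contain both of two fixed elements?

All 3-subsets: C(12,3) = 220. Those containing both fixed elements: C(10,1) = 10.
220 − 10 = 210.

210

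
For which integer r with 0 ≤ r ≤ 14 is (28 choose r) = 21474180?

C(28,r) increases on 0 ≤ r ≤ 14. C(28,10) = 13123110 and C(28,11) = 21474180, so r = 11.

11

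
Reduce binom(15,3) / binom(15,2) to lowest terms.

13/3

C(n,k+1)/C(n,k) = (n−k)/(k+1) = (15−2)/(2+1) = 13/3.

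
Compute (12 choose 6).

924

C(12,6) = (12·11·10·9·8·7) / 6! = 665280 / 720 = 924.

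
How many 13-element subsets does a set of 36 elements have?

C(36,13) = (36·35·34·33·32·31·30·29·28·27·26·25·24) / 13! = 14389334903623680000 / 6227020800 = 2310789600.

2310789600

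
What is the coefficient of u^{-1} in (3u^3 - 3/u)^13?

455976378

General term: C(13,j)·(3u^3)^j·(-3/u)^(13-j), with u-exponent 3j − 1(13−j) = 4j − 13.
Set 4j − 13 = -1: j = 3.
C(13,3) = 286; 3^3 = 27; (-3)^10 = 59049.
Coefficient = 286 · 27 · 59049 = 455976378.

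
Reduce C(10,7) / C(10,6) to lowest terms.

C(n,k+1)/C(n,k) = (n−k)/(k+1) = (10−6)/(6+1) = 4/7.

4/7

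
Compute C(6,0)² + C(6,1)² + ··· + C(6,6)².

924

By Vandermonde's identity, Σ C(6,k)² = C(12,6) = 924.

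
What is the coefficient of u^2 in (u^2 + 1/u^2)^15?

6435

General term: C(15,j)·(u^2)^j·(1/u^2)^(15-j), with u-exponent 2j − 2(15−j) = 4j − 30.
Set 4j − 30 = 2: j = 8.
C(15,8) = 6435; 1^8 = 1; 1^7 = 1.
Coefficient = 6435 · 1 · 1 = 6435.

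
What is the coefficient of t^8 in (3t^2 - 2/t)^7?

General term: C(7,j)·(3t^2)^j·(-2/t)^(7-j), with t-exponent 2j − 1(7−j) = 3j − 7.
Set 3j − 7 = 8: j = 5.
C(7,5) = 21; 3^5 = 243; (-2)^2 = 4.
Coefficient = 21 · 243 · 4 = 20412.

20412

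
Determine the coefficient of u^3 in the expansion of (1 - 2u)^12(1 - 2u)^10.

-12320

(1 - 2u)^12(1 - 2u)^10 = (1 - 2u)^22, so the coefficient of u^3 is C(22,3)·(-2)^3 = 1540·-8 = -12320.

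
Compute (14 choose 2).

91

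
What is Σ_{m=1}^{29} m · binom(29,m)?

Differentiating (1+x)^29 and setting x=1: Σ m·C(29,m) = 29·2^28 = 7784628224.

7784628224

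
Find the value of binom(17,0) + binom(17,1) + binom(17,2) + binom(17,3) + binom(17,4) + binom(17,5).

9402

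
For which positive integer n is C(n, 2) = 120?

16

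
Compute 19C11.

C(19,11) = C(19,8) by symmetry.
C(19,8) = (19·18·17·16·15·14·13·12) / 8! = 3047466240 / 40320 = 75582.

75582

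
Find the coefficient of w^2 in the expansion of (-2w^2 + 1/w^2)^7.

560

General term: C(7,j)·(-2w^2)^j·(1/w^2)^(7-j), with w-exponent 2j − 2(7−j) = 4j − 14.
Set 4j − 14 = 2: j = 4.
C(7,4) = 35; (-2)^4 = 16; 1^3 = 1.
Coefficient = 35 · 16 · 1 = 560.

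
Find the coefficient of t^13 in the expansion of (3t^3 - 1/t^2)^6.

General term: C(6,j)·(3t^3)^j·(-1/t^2)^(6-j), with t-exponent 3j − 2(6−j) = 5j − 12.
Set 5j − 12 = 13: j = 5.
C(6,5) = 6; 3^5 = 243; (-1)^1 = -1.
Coefficient = 6 · 243 · (-1) = -1458.

-1458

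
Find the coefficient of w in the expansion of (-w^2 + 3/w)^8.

General term: C(8,j)·(-w^2)^j·(3/w)^(8-j), with w-exponent 2j − 1(8−j) = 3j − 8.
Set 3j − 8 = 1: j = 3.
C(8,3) = 56; (-1)^3 = -1; 3^5 = 243.
Coefficient = 56 · (-1) · 243 = -13608.

-13608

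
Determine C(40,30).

847660528

C(40,30) = C(40,10) by symmetry.
C(40,10) = (40·39·38·37·36·35·34·33·32·31) / 10! = 3075990524006400 / 3628800 = 847660528.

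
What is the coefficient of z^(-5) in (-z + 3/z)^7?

General term: C(7,j)·(-z)^j·(3/z)^(7-j), with z-exponent 1j − 1(7−j) = 2j − 7.
Set 2j − 7 = -5: j = 1.
C(7,1) = 7; (-1)^1 = -1; 3^6 = 729.
Coefficient = 7 · (-1) · 729 = -5103.

-5103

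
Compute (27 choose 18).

C(27,18) = C(27,9) by symmetry.
C(27,9) = (27·26·25·24·23·22·21·20·19) / 9! = 1700755056000 / 362880 = 4686825.

4686825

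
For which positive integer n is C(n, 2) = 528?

33

n(n−1)/2 = 528 ⇒ n(n−1) = 1056. Since 33·32 = 1056, n = 33.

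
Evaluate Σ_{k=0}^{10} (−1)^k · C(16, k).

The partial alternating sum Σ_{k=0}^{10} (−1)^k C(16,k) = (−1)^10 C(15,10) = 3003.

3003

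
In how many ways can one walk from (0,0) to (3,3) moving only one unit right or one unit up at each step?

20

Each path is a sequence of 6 steps with 3 rights: C(6,3) = 20.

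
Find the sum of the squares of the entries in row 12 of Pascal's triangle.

2704156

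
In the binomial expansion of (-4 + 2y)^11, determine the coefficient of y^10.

The general term is C(11,j)·(-4)^j·(2y)^(11-j); the y^10 term has j = 1.
C(11,1) = 11.
Coefficient = C(11,1) · (-4)^1 · 2^10 = 11 · (-4) · 1024 = -45056.

-45056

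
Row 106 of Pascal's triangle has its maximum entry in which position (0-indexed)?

C(106,m) is maximized at m = 106/2 = 53.

53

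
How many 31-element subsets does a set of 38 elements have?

C(38,31) = C(38,7) by symmetry.
C(38,7) = (38·37·36·35·34·33·32) / 7! = 63606090240 / 5040 = 12620256.

12620256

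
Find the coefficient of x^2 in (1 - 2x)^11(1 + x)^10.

45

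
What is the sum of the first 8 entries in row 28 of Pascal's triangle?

1683218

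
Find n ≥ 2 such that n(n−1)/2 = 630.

n(n−1)/2 = 630 ⇒ n(n−1) = 1260. Since 36·35 = 1260, n = 36.

36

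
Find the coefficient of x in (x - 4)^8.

-131072

The general term is C(8,j)·(x)^j·(-4)^(8-j); the x^1 term has j = 1.
C(8,1) = 8.
Coefficient = C(8,1) · (-4)^7 = 8 · (-16384) = -131072.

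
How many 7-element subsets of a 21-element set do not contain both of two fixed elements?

104652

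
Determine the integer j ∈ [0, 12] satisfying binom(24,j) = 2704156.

C(24,j) increases on 0 ≤ j ≤ 12. C(24,11) = 2496144 and C(24,12) = 2704156, so j = 12.

12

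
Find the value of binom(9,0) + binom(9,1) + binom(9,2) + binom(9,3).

130

1 + 9 + 36 + 84 = 130.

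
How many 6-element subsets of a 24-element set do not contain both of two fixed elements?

127281

All 6-subsets: C(24,6) = 134596. Those containing both fixed elements: C(22,4) = 7315.
134596 − 7315 = 127281.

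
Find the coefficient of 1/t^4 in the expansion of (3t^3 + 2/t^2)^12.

General term: C(12,j)·(3t^3)^j·(2/t^2)^(12-j), with t-exponent 3j − 2(12−j) = 5j − 24.
Set 5j − 24 = -4: j = 4.
C(12,4) = 495; 3^4 = 81; 2^8 = 256.
Coefficient = 495 · 81 · 256 = 10264320.

10264320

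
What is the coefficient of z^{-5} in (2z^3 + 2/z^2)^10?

General term: C(10,j)·(2z^3)^j·(2/z^2)^(10-j), with z-exponent 3j − 2(10−j) = 5j − 20.
Set 5j − 20 = -5: j = 3.
C(10,3) = 120; 2^3 = 8; 2^7 = 128.
Coefficient = 120 · 8 · 128 = 122880.

122880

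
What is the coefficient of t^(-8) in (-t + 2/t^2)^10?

General term: C(10,j)·(-t)^j·(2/t^2)^(10-j), with t-exponent 1j − 2(10−j) = 3j − 20.
Set 3j − 20 = -8: j = 4.
C(10,4) = 210; (-1)^4 = 1; 2^6 = 64.
Coefficient = 210 · 1 · 64 = 13440.

13440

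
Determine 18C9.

48620

C(18,9) = (18·17·16·15·14·13·12·11·10) / 9! = 17643225600 / 362880 = 48620.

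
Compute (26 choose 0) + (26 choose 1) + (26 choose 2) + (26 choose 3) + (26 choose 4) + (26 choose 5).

1 + 26 + 325 + 2600 + 14950 + 65780 = 83682.

83682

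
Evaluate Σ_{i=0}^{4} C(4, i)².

Σ C(4,i)² is the coefficient of x^4 in (1+x)^4(1+x)^4 = (1+x)^8, i.e. C(8,4) = 70.

70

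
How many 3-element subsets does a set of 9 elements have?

C(9,3) = (9·8·7) / 3! = 504 / 6 = 84.

84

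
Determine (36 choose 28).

30260340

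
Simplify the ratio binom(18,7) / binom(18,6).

C(n,k+1)/C(n,k) = (n−k)/(k+1) = (18−6)/(6+1) = 12/7.

12/7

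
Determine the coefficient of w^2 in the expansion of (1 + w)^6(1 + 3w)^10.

600

Coefficient of w^2 = Σ_{j} C(6,j)·1^j·C(10,2-j)·3^(2-j) for j from 0 to 2.
= 405 + 180 + 15 = 600.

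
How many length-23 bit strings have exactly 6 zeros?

100947

Choose the 6 positions: C(23,6) = 100947.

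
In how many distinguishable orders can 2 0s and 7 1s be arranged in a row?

36

Choose positions for the 0s: C(9,2) = 36.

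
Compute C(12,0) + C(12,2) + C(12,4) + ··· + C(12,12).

Half of (1+1)^12 + (1−1)^12 gives the even-index sum: 2^11 = 2048.

2048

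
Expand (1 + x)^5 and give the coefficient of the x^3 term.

10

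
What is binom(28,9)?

6906900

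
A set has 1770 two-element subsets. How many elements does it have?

60

n(n−1)/2 = 1770 ⇒ n(n−1) = 3540. Since 60·59 = 3540, n = 60.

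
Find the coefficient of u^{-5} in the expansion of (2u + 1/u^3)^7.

General term: C(7,j)·(2u)^j·(1/u^3)^(7-j), with u-exponent 1j − 3(7−j) = 4j − 21.
Set 4j − 21 = -5: j = 4.
C(7,4) = 35; 2^4 = 16; 1^3 = 1.
Coefficient = 35 · 16 · 1 = 560.

560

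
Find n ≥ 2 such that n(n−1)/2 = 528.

33

n(n−1)/2 = 528 ⇒ n(n−1) = 1056. Since 33·32 = 1056, n = 33.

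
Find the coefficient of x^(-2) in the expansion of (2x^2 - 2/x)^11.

337920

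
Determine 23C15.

490314

C(23,15) = C(23,8) by symmetry.
C(23,8) = (23·22·21·20·19·18·17·16) / 8! = 19769460480 / 40320 = 490314.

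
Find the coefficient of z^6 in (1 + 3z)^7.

The general term is C(7,j)·(1)^j·(3z)^(7-j); the z^6 term has j = 1.
C(7,1) = 7.
Coefficient = C(7,1) · 3^6 = 7 · 729 = 5103.

5103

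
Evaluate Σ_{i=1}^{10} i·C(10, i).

Since i·C(10,i) = 10·C(9,i−1), the sum is 10·2^9 = 10·512 = 5120.

5120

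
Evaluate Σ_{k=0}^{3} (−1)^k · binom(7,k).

-20

The partial alternating sum Σ_{k=0}^{3} (−1)^k C(7,k) = (−1)^3 C(6,3) = -20.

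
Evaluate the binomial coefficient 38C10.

472733756

C(38,10) = (38·37·36·35·34·33·32·31·30·29) / 10! = 1715456253772800 / 3628800 = 472733756.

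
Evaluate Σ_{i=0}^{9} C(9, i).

512

The entries of row 9 sum to 2^9 = 512.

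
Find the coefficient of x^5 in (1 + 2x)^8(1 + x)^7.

23541

Coefficient of x^5 = Σ_{j} C(8,j)·2^j·C(7,5-j)·1^(5-j) for j from 0 to 5.
= 21 + 560 + 3920 + 9408 + 7840 + 1792 = 23541.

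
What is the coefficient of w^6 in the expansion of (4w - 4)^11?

-1937768448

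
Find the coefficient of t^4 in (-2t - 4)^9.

-2064384

The general term is C(9,j)·(-2t)^j·(-4)^(9-j); the t^4 term has j = 4.
C(9,4) = 126.
Coefficient = C(9,4) · (-2)^4 · (-4)^5 = 126 · 16 · (-1024) = -2064384.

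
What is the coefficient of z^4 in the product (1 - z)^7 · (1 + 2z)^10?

-245

Coefficient of z^4 = Σ_{j} C(7,j)·(-1)^j·C(10,4-j)·2^(4-j) for j from 0 to 4.
= 3360 + (-6720) + 3780 + (-700) + 35 = -245.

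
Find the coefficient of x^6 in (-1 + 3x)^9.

The general term is C(9,j)·(-1)^j·(3x)^(9-j); the x^6 term has j = 3.
C(9,3) = 84.
Coefficient = C(9,3) · (-1)^3 · 3^6 = 84 · (-1) · 729 = -61236.

-61236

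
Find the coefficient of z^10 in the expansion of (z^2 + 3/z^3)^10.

405

General term: C(10,j)·(z^2)^j·(3/z^3)^(10-j), with z-exponent 2j − 3(10−j) = 5j − 30.
Set 5j − 30 = 10: j = 8.
C(10,8) = 45; 1^8 = 1; 3^2 = 9.
Coefficient = 45 · 1 · 9 = 405.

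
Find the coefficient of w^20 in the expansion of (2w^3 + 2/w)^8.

General term: C(8,j)·(2w^3)^j·(2/w)^(8-j), with w-exponent 3j − 1(8−j) = 4j − 8.
Set 4j − 8 = 20: j = 7.
C(8,7) = 8; 2^7 = 128; 2^1 = 2.
Coefficient = 8 · 128 · 2 = 2048.

2048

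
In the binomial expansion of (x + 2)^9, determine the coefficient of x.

2304

The general term is C(9,j)·(x)^j·(2)^(9-j); the x^1 term has j = 1.
C(9,1) = 9.
Coefficient = C(9,1) · 2^8 = 9 · 256 = 2304.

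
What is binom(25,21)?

12650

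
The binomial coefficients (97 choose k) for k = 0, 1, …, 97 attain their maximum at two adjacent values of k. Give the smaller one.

48

For odd n = 97, C(97,k) peaks at k = (n−1)/2 and (n+1)/2; the smaller is 48.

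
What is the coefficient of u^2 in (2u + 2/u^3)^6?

384

General term: C(6,j)·(2u)^j·(2/u^3)^(6-j), with u-exponent 1j − 3(6−j) = 4j − 18.
Set 4j − 18 = 2: j = 5.
C(6,5) = 6; 2^5 = 32; 2^1 = 2.
Coefficient = 6 · 32 · 2 = 384.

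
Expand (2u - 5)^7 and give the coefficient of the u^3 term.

175000

The general term is C(7,j)·(2u)^j·(-5)^(7-j); the u^3 term has j = 3.
C(7,3) = 35.
Coefficient = C(7,3) · 2^3 · (-5)^4 = 35 · 8 · 625 = 175000.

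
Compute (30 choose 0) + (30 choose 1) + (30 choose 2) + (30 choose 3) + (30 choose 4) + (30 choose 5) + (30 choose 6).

1 + 30 + 435 + 4060 + 27405 + 142506 + 593775 = 768212.

768212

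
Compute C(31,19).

C(31,19) = C(31,12) by symmetry.
C(31,12) = (31·30·29·28·27·26·25·24·23·22·21·20) / 12! = 67596957267840000 / 479001600 = 141120525.

141120525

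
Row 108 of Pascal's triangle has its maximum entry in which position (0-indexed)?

54

C(108,k) is maximized at k = 108/2 = 54.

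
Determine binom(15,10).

3003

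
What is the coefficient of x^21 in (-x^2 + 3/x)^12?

General term: C(12,j)·(-x^2)^j·(3/x)^(12-j), with x-exponent 2j − 1(12−j) = 3j − 12.
Set 3j − 12 = 21: j = 11.
C(12,11) = 12; (-1)^11 = -1; 3^1 = 3.
Coefficient = 12 · (-1) · 3 = -36.

-36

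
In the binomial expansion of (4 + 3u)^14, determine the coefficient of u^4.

The general term is C(14,j)·(4)^j·(3u)^(14-j); the u^4 term has j = 10.
C(14,10) = 1001.
Coefficient = C(14,10) · 4^10 · 3^4 = 1001 · 1048576 · 81 = 85019590656.

85019590656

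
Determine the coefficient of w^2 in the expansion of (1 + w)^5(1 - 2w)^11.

Coefficient of w^2 = Σ_{j} C(5,j)·1^j·C(11,2-j)·(-2)^(2-j) for j from 0 to 2.
= 220 + (-110) + 10 = 120.

120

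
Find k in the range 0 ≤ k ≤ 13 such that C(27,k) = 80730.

C(27,k) increases on 0 ≤ k ≤ 13. C(27,4) = 17550 and C(27,5) = 80730, so k = 5.

5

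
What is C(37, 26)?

854992152

C(37,26) = C(37,11) by symmetry.
C(37,11) = (37·36·35·34·33·32·31·30·29·28·27) / 11! = 34128550732953600 / 39916800 = 854992152.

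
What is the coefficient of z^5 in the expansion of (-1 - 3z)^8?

13608

The general term is C(8,j)·(-1)^j·(-3z)^(8-j); the z^5 term has j = 3.
C(8,3) = 56.
Coefficient = C(8,3) · (-1)^3 · (-3)^5 = 56 · (-1) · (-243) = 13608.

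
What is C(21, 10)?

C(21,10) = (21·20·19·18·17·16·15·14·13·12) / 10! = 1279935820800 / 3628800 = 352716.

352716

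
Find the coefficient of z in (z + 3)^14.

22320522

The general term is C(14,j)·(z)^j·(3)^(14-j); the z^1 term has j = 1.
C(14,1) = 14.
Coefficient = C(14,1) · 3^13 = 14 · 1594323 = 22320522.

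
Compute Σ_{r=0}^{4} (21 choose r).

1 + 21 + 210 + 1330 + 5985 = 7547.

7547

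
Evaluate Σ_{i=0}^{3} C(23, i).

1 + 23 + 253 + 1771 = 2048.

2048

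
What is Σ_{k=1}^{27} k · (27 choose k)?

1811939328

Since k·C(27,k) = 27·C(26,k−1), the sum is 27·2^26 = 27·67108864 = 1811939328.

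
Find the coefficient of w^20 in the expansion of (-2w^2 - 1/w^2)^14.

372736

General term: C(14,j)·(-2w^2)^j·(-1/w^2)^(14-j), with w-exponent 2j − 2(14−j) = 4j − 28.
Set 4j − 28 = 20: j = 12.
C(14,12) = 91; (-2)^12 = 4096; (-1)^2 = 1.
Coefficient = 91 · 4096 · 1 = 372736.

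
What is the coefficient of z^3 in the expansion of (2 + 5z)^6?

The general term is C(6,j)·(2)^j·(5z)^(6-j); the z^3 term has j = 3.
C(6,3) = 20.
Coefficient = C(6,3) · 2^3 · 5^3 = 20 · 8 · 125 = 20000.

20000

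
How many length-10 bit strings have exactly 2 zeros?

Choose the 2 positions: C(10,2) = 45.

45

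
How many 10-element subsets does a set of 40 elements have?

847660528

C(40,10) = (40·39·38·37·36·35·34·33·32·31) / 10! = 3075990524006400 / 3628800 = 847660528.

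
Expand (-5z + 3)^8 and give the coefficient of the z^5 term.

The general term is C(8,j)·(-5z)^j·(3)^(8-j); the z^5 term has j = 5.
C(8,5) = 56.
Coefficient = C(8,5) · (-5)^5 · 3^3 = 56 · (-3125) · 27 = -4725000.

-4725000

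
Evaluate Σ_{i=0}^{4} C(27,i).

20854

1 + 27 + 351 + 2925 + 17550 = 20854.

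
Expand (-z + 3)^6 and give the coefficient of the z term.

-1458

The general term is C(6,j)·(-z)^j·(3)^(6-j); the z^1 term has j = 1.
C(6,1) = 6.
Coefficient = C(6,1) · (-1)^1 · 3^5 = 6 · (-1) · 243 = -1458.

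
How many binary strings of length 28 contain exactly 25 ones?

3276

Choose the 25 positions: C(28,25) = 3276.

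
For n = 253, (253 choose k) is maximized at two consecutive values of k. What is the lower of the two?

For odd n = 253, C(253,k) peaks at k = (n−1)/2 and (n+1)/2; the lower is 126.

126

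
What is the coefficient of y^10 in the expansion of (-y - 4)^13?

The general term is C(13,j)·(-y)^j·(-4)^(13-j); the y^10 term has j = 10.
C(13,10) = 286.
Coefficient = C(13,10) · (-4)^3 = 286 · (-64) = -18304.

-18304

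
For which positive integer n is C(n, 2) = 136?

n(n−1)/2 = 136 ⇒ n(n−1) = 272. Since 17·16 = 272, n = 17.

17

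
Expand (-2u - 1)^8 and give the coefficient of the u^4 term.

1120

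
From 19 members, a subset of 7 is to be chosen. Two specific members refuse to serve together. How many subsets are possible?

44200

All 7-subsets: C(19,7) = 50388. Those containing both fixed elements: C(17,5) = 6188.
50388 − 6188 = 44200.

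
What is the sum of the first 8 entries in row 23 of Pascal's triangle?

1 + 23 + 253 + 1771 + 8855 + 33649 + 100947 + 245157 = 390656.

390656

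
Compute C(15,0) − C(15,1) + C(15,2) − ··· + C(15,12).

91

The partial alternating sum Σ_{k=0}^{12} (−1)^k C(15,k) = (−1)^12 C(14,12) = 91.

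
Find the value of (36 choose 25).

600805296

C(36,25) = C(36,11) by symmetry.
C(36,11) = (36·35·34·33·32·31·30·29·28·27·26) / 11! = 23982224839372800 / 39916800 = 600805296.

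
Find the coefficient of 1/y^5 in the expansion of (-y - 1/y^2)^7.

-35

General term: C(7,j)·(-y)^j·(-1/y^2)^(7-j), with y-exponent 1j − 2(7−j) = 3j − 14.
Set 3j − 14 = -5: j = 3.
C(7,3) = 35; (-1)^3 = -1; (-1)^4 = 1.
Coefficient = 35 · (-1) · 1 = -35.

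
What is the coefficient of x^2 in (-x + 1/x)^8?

-56

General term: C(8,j)·(-x)^j·(1/x)^(8-j), with x-exponent 1j − 1(8−j) = 2j − 8.
Set 2j − 8 = 2: j = 5.
C(8,5) = 56; (-1)^5 = -1; 1^3 = 1.
Coefficient = 56 · (-1) · 1 = -56.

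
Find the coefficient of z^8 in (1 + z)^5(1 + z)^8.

(1 + z)^5(1 + z)^8 = (1 + z)^13, so the coefficient of z^8 is C(13,8)·1^8 = 1287·1 = 1287.

1287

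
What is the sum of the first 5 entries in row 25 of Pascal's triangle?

1 + 25 + 300 + 2300 + 12650 = 15276.

15276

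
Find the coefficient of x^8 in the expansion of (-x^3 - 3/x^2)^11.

-112266

General term: C(11,j)·(-x^3)^j·(-3/x^2)^(11-j), with x-exponent 3j − 2(11−j) = 5j − 22.
Set 5j − 22 = 8: j = 6.
C(11,6) = 462; (-1)^6 = 1; (-3)^5 = -243.
Coefficient = 462 · 1 · (-243) = -112266.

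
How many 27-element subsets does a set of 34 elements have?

5379616

C(34,27) = C(34,7) by symmetry.
C(34,7) = (34·33·32·31·30·29·28) / 7! = 27113264640 / 5040 = 5379616.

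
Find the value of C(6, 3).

20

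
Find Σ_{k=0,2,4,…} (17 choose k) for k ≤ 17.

Even-k terms of row 17 sum to 2^16 = 65536.

65536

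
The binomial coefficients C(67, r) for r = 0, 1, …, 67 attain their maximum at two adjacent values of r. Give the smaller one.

For odd n = 67, C(67,r) peaks at r = (n−1)/2 and (n+1)/2; the smaller is 33.

33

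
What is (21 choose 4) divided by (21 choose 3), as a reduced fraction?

C(n,k+1)/C(n,k) = (n−k)/(k+1) = (21−3)/(3+1) = 18/4 = 9/2.

9/2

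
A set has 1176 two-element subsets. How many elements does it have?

49

n(n−1)/2 = 1176 ⇒ n(n−1) = 2352. Since 49·48 = 2352, n = 49.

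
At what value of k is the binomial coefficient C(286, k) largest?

143

C(286,k) is maximized at k = 286/2 = 143.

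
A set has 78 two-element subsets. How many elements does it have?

13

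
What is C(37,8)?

38608020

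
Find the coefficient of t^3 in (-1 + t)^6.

-20

The general term is C(6,j)·(-1)^j·(t)^(6-j); the t^3 term has j = 3.
C(6,3) = 20.
Coefficient = C(6,3) · (-1)^3 = 20 · (-1) = -20.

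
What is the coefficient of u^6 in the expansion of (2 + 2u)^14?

49201152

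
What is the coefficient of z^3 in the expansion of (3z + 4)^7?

241920

The general term is C(7,j)·(3z)^j·(4)^(7-j); the z^3 term has j = 3.
C(7,3) = 35.
Coefficient = C(7,3) · 3^3 · 4^4 = 35 · 27 · 256 = 241920.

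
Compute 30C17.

119759850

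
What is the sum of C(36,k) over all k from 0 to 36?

68719476736

Setting x = 1 in (1+x)^36 gives Σ C(36,k) = 2^36 = 68719476736.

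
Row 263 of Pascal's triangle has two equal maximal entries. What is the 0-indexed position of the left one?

For odd n = 263, C(263,r) peaks at r = (n−1)/2 and (n+1)/2; the lesser is 131.

131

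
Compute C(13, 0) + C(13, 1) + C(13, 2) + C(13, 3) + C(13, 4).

1093

1 + 13 + 78 + 286 + 715 = 1093.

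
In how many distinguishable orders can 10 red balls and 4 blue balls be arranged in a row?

Choose positions for the red balls: C(14,10) = 1001.

1001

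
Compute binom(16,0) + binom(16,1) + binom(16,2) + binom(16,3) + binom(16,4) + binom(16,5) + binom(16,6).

1 + 16 + 120 + 560 + 1820 + 4368 + 8008 = 14893.

14893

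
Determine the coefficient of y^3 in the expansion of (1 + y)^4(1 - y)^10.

Coefficient of y^3 = Σ_{j} C(4,j)·1^j·C(10,3-j)·(-1)^(3-j) for j from 0 to 3.
= (-120) + 180 + (-60) + 4 = 4.

4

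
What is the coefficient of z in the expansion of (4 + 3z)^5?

3840

The general term is C(5,j)·(4)^j·(3z)^(5-j); the z^1 term has j = 4.
C(5,4) = 5.
Coefficient = C(5,4) · 4^4 · 3^1 = 5 · 256 · 3 = 3840.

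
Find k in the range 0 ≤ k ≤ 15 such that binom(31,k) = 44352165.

C(31,k) increases on 0 ≤ k ≤ 15. C(31,9) = 20160075 and C(31,10) = 44352165, so k = 10.

10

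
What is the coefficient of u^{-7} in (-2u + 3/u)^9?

General term: C(9,j)·(-2u)^j·(3/u)^(9-j), with u-exponent 1j − 1(9−j) = 2j − 9.
Set 2j − 9 = -7: j = 1.
C(9,1) = 9; (-2)^1 = -2; 3^8 = 6561.
Coefficient = 9 · (-2) · 6561 = -118098.

-118098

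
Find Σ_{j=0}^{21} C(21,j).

Setting x = 1 in (1+x)^21 gives Σ C(21,j) = 2^21 = 2097152.

2097152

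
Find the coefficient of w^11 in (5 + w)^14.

The general term is C(14,j)·(5)^j·(w)^(14-j); the w^11 term has j = 3.
C(14,3) = 364.
Coefficient = C(14,3) · 5^3 = 364 · 125 = 45500.

45500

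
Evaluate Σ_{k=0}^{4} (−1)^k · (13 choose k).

495

The partial alternating sum Σ_{k=0}^{4} (−1)^k C(13,k) = (−1)^4 C(12,4) = 495.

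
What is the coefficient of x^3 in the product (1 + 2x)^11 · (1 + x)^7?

3357

Coefficient of x^3 = Σ_{j} C(11,j)·2^j·C(7,3-j)·1^(3-j) for j from 0 to 3.
= 35 + 462 + 1540 + 1320 = 3357.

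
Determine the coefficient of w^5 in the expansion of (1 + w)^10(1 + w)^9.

Coefficient of w^5 = Σ_{j} C(10,j)·C(9,5-j) for j from 0 to 5.
= 126 + 1260 + 3780 + 4320 + 1890 + 252 = 11628.

11628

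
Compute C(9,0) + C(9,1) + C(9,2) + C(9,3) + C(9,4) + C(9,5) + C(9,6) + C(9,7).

502

1 + 9 + 36 + 84 + 126 + 126 + 84 + 36 = 502.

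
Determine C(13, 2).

78

C(13,2) = (13·12) / 2! = 156 / 2 = 78.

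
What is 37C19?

C(37,19) = C(37,18) by symmetry.
C(37,18) = (37·36·35·34·33·32·31·30·29·28·27·26·25·24·23·22·21·20) / 18! = 113146793787569865523200000 / 6402373705728000 = 17672631900.

17672631900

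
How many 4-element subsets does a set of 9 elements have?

C(9,4) = (9·8·7·6) / 4! = 3024 / 24 = 126.

126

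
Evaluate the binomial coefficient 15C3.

455

C(15,3) = (15·14·13) / 3! = 2730 / 6 = 455.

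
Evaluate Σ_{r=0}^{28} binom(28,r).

268435456

The entries of row 28 sum to 2^28 = 268435456.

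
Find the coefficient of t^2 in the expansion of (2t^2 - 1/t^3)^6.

General term: C(6,j)·(2t^2)^j·(-1/t^3)^(6-j), with t-exponent 2j − 3(6−j) = 5j − 18.
Set 5j − 18 = 2: j = 4.
C(6,4) = 15; 2^4 = 16; (-1)^2 = 1.
Coefficient = 15 · 16 · 1 = 240.

240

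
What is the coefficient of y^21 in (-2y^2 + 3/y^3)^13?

General term: C(13,j)·(-2y^2)^j·(3/y^3)^(13-j), with y-exponent 2j − 3(13−j) = 5j − 39.
Set 5j − 39 = 21: j = 12.
C(13,12) = 13; (-2)^12 = 4096; 3^1 = 3.
Coefficient = 13 · 4096 · 3 = 159744.

159744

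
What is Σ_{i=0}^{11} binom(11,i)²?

705432

By Vandermonde's identity, Σ C(11,i)² = C(22,11) = 705432.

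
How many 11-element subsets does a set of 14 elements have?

364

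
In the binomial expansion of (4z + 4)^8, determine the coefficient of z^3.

The general term is C(8,j)·(4z)^j·(4)^(8-j); the z^3 term has j = 3.
C(8,3) = 56.
Coefficient = C(8,3) · 4^3 · 4^5 = 56 · 64 · 1024 = 3670016.

3670016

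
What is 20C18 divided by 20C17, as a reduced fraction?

1/6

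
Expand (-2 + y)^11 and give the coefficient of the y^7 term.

The general term is C(11,j)·(-2)^j·(y)^(11-j); the y^7 term has j = 4.
C(11,4) = 330.
Coefficient = C(11,4) · (-2)^4 = 330 · 16 = 5280.

5280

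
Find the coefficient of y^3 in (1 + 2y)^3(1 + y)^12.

Coefficient of y^3 = Σ_{j} C(3,j)·2^j·C(12,3-j)·1^(3-j) for j from 0 to 3.
= 220 + 396 + 144 + 8 = 768.

768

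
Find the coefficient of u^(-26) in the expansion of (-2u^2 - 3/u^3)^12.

General term: C(12,j)·(-2u^2)^j·(-3/u^3)^(12-j), with u-exponent 2j − 3(12−j) = 5j − 36.
Set 5j − 36 = -26: j = 2.
C(12,2) = 66; (-2)^2 = 4; (-3)^10 = 59049.
Coefficient = 66 · 4 · 59049 = 15588936.

15588936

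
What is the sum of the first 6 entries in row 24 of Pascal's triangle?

1 + 24 + 276 + 2024 + 10626 + 42504 = 55455.

55455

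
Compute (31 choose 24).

2629575

C(31,24) = C(31,7) by symmetry.
C(31,7) = (31·30·29·28·27·26·25) / 7! = 13253058000 / 5040 = 2629575.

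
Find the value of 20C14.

C(20,14) = C(20,6) by symmetry.
C(20,6) = (20·19·18·17·16·15) / 6! = 27907200 / 720 = 38760.

38760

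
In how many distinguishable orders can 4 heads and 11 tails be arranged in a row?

1365

Choose positions for the heads: C(15,4) = 1365.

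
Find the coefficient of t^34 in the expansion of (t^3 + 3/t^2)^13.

39

General term: C(13,j)·(t^3)^j·(3/t^2)^(13-j), with t-exponent 3j − 2(13−j) = 5j − 26.
Set 5j − 26 = 34: j = 12.
C(13,12) = 13; 1^12 = 1; 3^1 = 3.
Coefficient = 13 · 1 · 3 = 39.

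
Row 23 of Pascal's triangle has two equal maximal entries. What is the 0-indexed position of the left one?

11

For odd n = 23, C(23,r) peaks at r = (n−1)/2 and (n+1)/2; the lesser is 11.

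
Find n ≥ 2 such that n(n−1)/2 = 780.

n(n−1)/2 = 780 ⇒ n(n−1) = 1560. Since 40·39 = 1560, n = 40.

40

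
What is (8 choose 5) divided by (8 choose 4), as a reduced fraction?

4/5

C(n,k+1)/C(n,k) = (n−k)/(k+1) = (8−4)/(4+1) = 4/5.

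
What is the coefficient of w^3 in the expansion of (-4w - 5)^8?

11200000

The general term is C(8,j)·(-4w)^j·(-5)^(8-j); the w^3 term has j = 3.
C(8,3) = 56.
Coefficient = C(8,3) · (-4)^3 · (-5)^5 = 56 · (-64) · (-3125) = 11200000.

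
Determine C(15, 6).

5005

C(15,6) = (15·14·13·12·11·10) / 6! = 3603600 / 720 = 5005.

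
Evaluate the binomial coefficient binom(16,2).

120

C(16,2) = (16·15) / 2! = 240 / 2 = 120.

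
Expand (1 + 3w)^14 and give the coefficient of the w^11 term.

64481508

The general term is C(14,j)·(1)^j·(3w)^(14-j); the w^11 term has j = 3.
C(14,3) = 364.
Coefficient = C(14,3) · 3^11 = 364 · 177147 = 64481508.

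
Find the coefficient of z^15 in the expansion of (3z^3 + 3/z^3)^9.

General term: C(9,j)·(3z^3)^j·(3/z^3)^(9-j), with z-exponent 3j − 3(9−j) = 6j − 27.
Set 6j − 27 = 15: j = 7.
C(9,7) = 36; 3^7 = 2187; 3^2 = 9.
Coefficient = 36 · 2187 · 9 = 708588.

708588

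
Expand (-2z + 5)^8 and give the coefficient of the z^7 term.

-5120

The general term is C(8,j)·(-2z)^j·(5)^(8-j); the z^7 term has j = 7.
C(8,7) = 8.
Coefficient = C(8,7) · (-2)^7 · 5^1 = 8 · (-128) · 5 = -5120.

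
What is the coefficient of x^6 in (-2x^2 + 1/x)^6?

240

General term: C(6,j)·(-2x^2)^j·(1/x)^(6-j), with x-exponent 2j − 1(6−j) = 3j − 6.
Set 3j − 6 = 6: j = 4.
C(6,4) = 15; (-2)^4 = 16; 1^2 = 1.
Coefficient = 15 · 16 · 1 = 240.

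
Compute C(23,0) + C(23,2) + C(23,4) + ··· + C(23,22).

4194304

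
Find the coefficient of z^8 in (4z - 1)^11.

The general term is C(11,j)·(4z)^j·(-1)^(11-j); the z^8 term has j = 8.
C(11,8) = 165.
Coefficient = C(11,8) · 4^8 · (-1)^3 = 165 · 65536 · (-1) = -10813440.

-10813440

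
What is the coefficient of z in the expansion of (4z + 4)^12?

201326592

The general term is C(12,j)·(4z)^j·(4)^(12-j); the z^1 term has j = 1.
C(12,1) = 12.
Coefficient = C(12,1) · 4^1 · 4^11 = 12 · 4 · 4194304 = 201326592.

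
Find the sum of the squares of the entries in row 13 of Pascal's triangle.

10400600

Σ C(13,r)² is the coefficient of x^13 in (1+x)^13(1+x)^13 = (1+x)^26, i.e. C(26,13) = 10400600.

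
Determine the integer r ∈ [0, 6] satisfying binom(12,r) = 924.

C(12,r) increases on 0 ≤ r ≤ 6. C(12,5) = 792 and C(12,6) = 924, so r = 6.

6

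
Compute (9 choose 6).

84

C(9,6) = C(9,3) by symmetry.
C(9,3) = (9·8·7) / 3! = 504 / 6 = 84.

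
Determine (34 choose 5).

C(34,5) = (34·33·32·31·30) / 5! = 33390720 / 120 = 278256.

278256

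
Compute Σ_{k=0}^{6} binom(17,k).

1 + 17 + 136 + 680 + 2380 + 6188 + 12376 = 21778.

21778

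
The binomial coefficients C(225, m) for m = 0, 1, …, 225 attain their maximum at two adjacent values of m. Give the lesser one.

For odd n = 225, C(225,m) peaks at m = (n−1)/2 and (n+1)/2; the lesser is 112.

112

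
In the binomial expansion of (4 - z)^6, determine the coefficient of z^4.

240

The general term is C(6,j)·(4)^j·(-z)^(6-j); the z^4 term has j = 2.
C(6,2) = 15.
Coefficient = C(6,2) · 4^2 = 15 · 16 = 240.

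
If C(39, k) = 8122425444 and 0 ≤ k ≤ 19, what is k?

13

C(39,k) increases on 0 ≤ k ≤ 19. C(39,12) = 3910797436 and C(39,13) = 8122425444, so k = 13.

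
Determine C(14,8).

3003

C(14,8) = C(14,6) by symmetry.
C(14,6) = (14·13·12·11·10·9) / 6! = 2162160 / 720 = 3003.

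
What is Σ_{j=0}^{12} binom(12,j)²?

Σ C(12,j)² is the coefficient of x^12 in (1+x)^12(1+x)^12 = (1+x)^24, i.e. C(24,12) = 2704156.

2704156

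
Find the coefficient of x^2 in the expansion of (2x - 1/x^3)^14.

General term: C(14,j)·(2x)^j·(-1/x^3)^(14-j), with x-exponent 1j − 3(14−j) = 4j − 42.
Set 4j − 42 = 2: j = 11.
C(14,11) = 364; 2^11 = 2048; (-1)^3 = -1.
Coefficient = 364 · 2048 · (-1) = -745472.

-745472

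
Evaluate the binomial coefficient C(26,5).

65780

C(26,5) = (26·25·24·23·22) / 5! = 7893600 / 120 = 65780.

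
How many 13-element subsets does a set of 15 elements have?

C(15,13) = C(15,2) by symmetry.
C(15,2) = (15·14) / 2! = 210 / 2 = 105.

105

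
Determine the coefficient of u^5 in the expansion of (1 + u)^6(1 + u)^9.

(1 + u)^6(1 + u)^9 = (1 + u)^15, so the coefficient of u^5 is C(15,5)·1^5 = 3003·1 = 3003.

3003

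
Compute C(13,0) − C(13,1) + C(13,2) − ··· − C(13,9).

The partial alternating sum Σ_{k=0}^{9} (−1)^k C(13,k) = (−1)^9 C(12,9) = -220.

-220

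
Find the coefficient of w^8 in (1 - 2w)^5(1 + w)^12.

-1265

Coefficient of w^8 = Σ_{j} C(5,j)·(-2)^j·C(12,8-j)·1^(8-j) for j from 0 to 5.
= 495 + (-7920) + 36960 + (-63360) + 39600 + (-7040) = -1265.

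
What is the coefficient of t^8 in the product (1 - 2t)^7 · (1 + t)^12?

2655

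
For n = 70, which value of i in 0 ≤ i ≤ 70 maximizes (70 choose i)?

C(70,i) is maximized at i = 70/2 = 35.

35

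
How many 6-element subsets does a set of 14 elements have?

3003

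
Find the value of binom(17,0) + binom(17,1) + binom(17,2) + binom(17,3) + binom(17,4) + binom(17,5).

1 + 17 + 136 + 680 + 2380 + 6188 = 9402.

9402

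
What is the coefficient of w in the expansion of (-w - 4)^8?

131072

The general term is C(8,j)·(-w)^j·(-4)^(8-j); the w^1 term has j = 1.
C(8,1) = 8.
Coefficient = C(8,1) · (-1)^1 · (-4)^7 = 8 · (-1) · (-16384) = 131072.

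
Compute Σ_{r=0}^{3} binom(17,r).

834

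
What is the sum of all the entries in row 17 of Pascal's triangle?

Setting x = 1 in (1+x)^17 gives Σ C(17,k) = 2^17 = 131072.

131072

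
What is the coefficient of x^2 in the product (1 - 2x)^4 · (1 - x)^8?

Coefficient of x^2 = Σ_{j} C(4,j)·(-2)^j·C(8,2-j)·(-1)^(2-j) for j from 0 to 2.
= 28 + 64 + 24 = 116.

116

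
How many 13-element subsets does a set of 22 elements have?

C(22,13) = C(22,9) by symmetry.
C(22,9) = (22·21·20·19·18·17·16·15·14) / 9! = 180503769600 / 362880 = 497420.

497420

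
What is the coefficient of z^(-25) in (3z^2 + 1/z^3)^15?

General term: C(15,j)·(3z^2)^j·(1/z^3)^(15-j), with z-exponent 2j − 3(15−j) = 5j − 45.
Set 5j − 45 = -25: j = 4.
C(15,4) = 1365; 3^4 = 81; 1^11 = 1.
Coefficient = 1365 · 81 · 1 = 110565.

110565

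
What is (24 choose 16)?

C(24,16) = C(24,8) by symmetry.
C(24,8) = (24·23·22·21·20·19·18·17) / 8! = 29654190720 / 40320 = 735471.

735471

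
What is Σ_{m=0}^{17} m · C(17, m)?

Differentiating (1+x)^17 and setting x=1: Σ m·C(17,m) = 17·2^16 = 1114112.

1114112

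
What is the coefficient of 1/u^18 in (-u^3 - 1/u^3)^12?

General term: C(12,j)·(-u^3)^j·(-1/u^3)^(12-j), with u-exponent 3j − 3(12−j) = 6j − 36.
Set 6j − 36 = -18: j = 3.
C(12,3) = 220; (-1)^3 = -1; (-1)^9 = -1.
Coefficient = 220 · (-1) · (-1) = 220.

220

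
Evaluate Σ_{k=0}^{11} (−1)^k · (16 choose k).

-1365

The partial alternating sum Σ_{k=0}^{11} (−1)^k C(16,k) = (−1)^11 C(15,11) = -1365.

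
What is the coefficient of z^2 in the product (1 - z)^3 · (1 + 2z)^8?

67

Coefficient of z^2 = Σ_{j} C(3,j)·(-1)^j·C(8,2-j)·2^(2-j) for j from 0 to 2.
= 112 + (-48) + 3 = 67.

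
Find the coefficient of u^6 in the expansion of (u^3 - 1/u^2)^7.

General term: C(7,j)·(u^3)^j·(-1/u^2)^(7-j), with u-exponent 3j − 2(7−j) = 5j − 14.
Set 5j − 14 = 6: j = 4.
C(7,4) = 35; 1^4 = 1; (-1)^3 = -1.
Coefficient = 35 · 1 · (-1) = -35.

-35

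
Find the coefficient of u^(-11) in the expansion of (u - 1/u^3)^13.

1716

General term: C(13,j)·(u)^j·(-1/u^3)^(13-j), with u-exponent 1j − 3(13−j) = 4j − 39.
Set 4j − 39 = -11: j = 7.
C(13,7) = 1716; 1^7 = 1; (-1)^6 = 1.
Coefficient = 1716 · 1 · 1 = 1716.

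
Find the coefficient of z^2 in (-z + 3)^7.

5103

The general term is C(7,j)·(-z)^j·(3)^(7-j); the z^2 term has j = 2.
C(7,2) = 21.
Coefficient = C(7,2) · 3^5 = 21 · 243 = 5103.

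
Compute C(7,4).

35

C(7,4) = C(7,3) by symmetry.
C(7,3) = (7·6·5) / 3! = 210 / 6 = 35.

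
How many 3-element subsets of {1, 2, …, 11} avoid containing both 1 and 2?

All 3-subsets: C(11,3) = 165. Those containing both fixed elements: C(9,1) = 9.
165 − 9 = 156.

156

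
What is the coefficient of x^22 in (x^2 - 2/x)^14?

General term: C(14,j)·(x^2)^j·(-2/x)^(14-j), with x-exponent 2j − 1(14−j) = 3j − 14.
Set 3j − 14 = 22: j = 12.
C(14,12) = 91; 1^12 = 1; (-2)^2 = 4.
Coefficient = 91 · 1 · 4 = 364.

364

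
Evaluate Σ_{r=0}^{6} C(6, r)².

924

By Vandermonde's identity, Σ C(6,r)² = C(12,6) = 924.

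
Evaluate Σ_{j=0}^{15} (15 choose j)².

155117520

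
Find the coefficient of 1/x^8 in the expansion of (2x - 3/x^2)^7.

General term: C(7,j)·(2x)^j·(-3/x^2)^(7-j), with x-exponent 1j − 2(7−j) = 3j − 14.
Set 3j − 14 = -8: j = 2.
C(7,2) = 21; 2^2 = 4; (-3)^5 = -243.
Coefficient = 21 · 4 · (-243) = -20412.

-20412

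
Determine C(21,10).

352716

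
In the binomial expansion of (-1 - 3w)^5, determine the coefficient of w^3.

-270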